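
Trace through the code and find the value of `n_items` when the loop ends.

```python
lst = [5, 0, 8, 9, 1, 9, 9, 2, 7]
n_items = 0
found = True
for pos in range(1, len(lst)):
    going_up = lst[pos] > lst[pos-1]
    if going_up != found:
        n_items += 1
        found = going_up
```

Let's trace through this code step by step.

Initialize: lst = [5, 0, 8, 9, 1, 9, 9, 2, 7]
Initialize: n_items = 0
Initialize: found = True
Entering loop: for pos in range(1, len(lst)):
After iteration 1: pos = 1, n_items = 1, found = False, going_up = False
After iteration 2: pos = 2, n_items = 2, found = True, going_up = True
After iteration 3: pos = 3, n_items = 2, found = True, going_up = True
After iteration 4: pos = 4, n_items = 3, found = False, going_up = False
After iteration 5: pos = 5, n_items = 4, found = True, going_up = True
After iteration 6: pos = 6, n_items = 5, found = False, going_up = False
After iteration 7: pos = 7, n_items = 5, found = False, going_up = False
After iteration 8: pos = 8, n_items = 6, found = True, going_up = True
Loop ends.

Final answer: 6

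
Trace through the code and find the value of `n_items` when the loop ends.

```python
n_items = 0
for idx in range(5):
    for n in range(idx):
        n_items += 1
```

Let's trace through this code step by step.

Initialize: n_items = 0
Entering loop: for idx in range(5):
After iteration 1: idx = 0, n_items = 0
After iteration 2: idx = 1, n_items = 1, n = 0
After iteration 3: idx = 2, n_items = 3, n = 1
After iteration 4: idx = 3, n_items = 6, n = 2
After iteration 5: idx = 4, n_items = 10, n = 3
Loop ends.

Final answer: 10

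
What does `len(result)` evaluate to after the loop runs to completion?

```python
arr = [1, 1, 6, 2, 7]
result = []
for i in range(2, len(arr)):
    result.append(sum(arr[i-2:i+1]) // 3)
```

Let's trace through this code step by step.

Initialize: arr = [1, 1, 6, 2, 7]
Initialize: result = []
Entering loop: for i in range(2, len(arr)):
After iteration 1: i = 2, result = [2]
After iteration 2: i = 3, result = [2, 3]
After iteration 3: i = 4, result = [2, 3, 5]
Loop ends.
len(result) = 3

Final answer: 3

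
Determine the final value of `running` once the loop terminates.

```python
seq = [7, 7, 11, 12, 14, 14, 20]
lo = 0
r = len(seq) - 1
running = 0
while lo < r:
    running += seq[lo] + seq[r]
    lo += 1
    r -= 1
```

Let's trace through this code step by step.

Initialize: seq = [7, 7, 11, 12, 14, 14, 20]
Initialize: lo = 0
Initialize: r = 6
Initialize: running = 0
Entering loop: while lo < r:
After iteration 1: lo = 1, r = 5, running = 27
After iteration 2: lo = 2, r = 4, running = 48
After iteration 3: lo = 3, r = 3, running = 73
Loop ends.

Final answer: 73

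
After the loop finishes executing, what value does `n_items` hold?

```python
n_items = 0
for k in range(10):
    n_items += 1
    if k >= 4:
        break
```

Let's trace through this code step by step.

Initialize: n_items = 0
Entering loop: for k in range(10):
After iteration 1: k = 0, n_items = 1
After iteration 2: k = 1, n_items = 2
After iteration 3: k = 2, n_items = 3
After iteration 4: k = 3, n_items = 4
After iteration 5: k = 4, n_items = 5
Loop ends.

Final answer: 5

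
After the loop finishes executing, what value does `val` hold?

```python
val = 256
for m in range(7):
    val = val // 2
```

Let's trace through this code step by step.

Initialize: val = 256
Entering loop: for m in range(7):
After iteration 1: m = 0, val = 128
After iteration 2: m = 1, val = 64
After iteration 3: m = 2, val = 32
After iteration 4: m = 3, val = 16
After iteration 5: m = 4, val = 8
After iteration 6: m = 5, val = 4
After iteration 7: m = 6, val = 2
Loop ends.

Final answer: 2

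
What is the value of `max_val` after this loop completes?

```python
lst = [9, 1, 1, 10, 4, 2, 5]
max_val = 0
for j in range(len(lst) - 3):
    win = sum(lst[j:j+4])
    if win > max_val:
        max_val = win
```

Let's trace through this code step by step.

Initialize: lst = [9, 1, 1, 10, 4, 2, 5]
Initialize: max_val = 0
Entering loop: for j in range(len(lst) - 3):
After iteration 1: j = 0, max_val = 21, win = 21
After iteration 2: j = 1, max_val = 21, win = 16
After iteration 3: j = 2, max_val = 21, win = 17
After iteration 4: j = 3, max_val = 21, win = 21
Loop ends.

Final answer: 21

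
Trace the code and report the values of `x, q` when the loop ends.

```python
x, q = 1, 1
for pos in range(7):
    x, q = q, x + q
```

Let's trace through this code step by step.

Initialize: x = 1
Initialize: q = 1
Entering loop: for pos in range(7):
After iteration 1: pos = 0, x = 1, q = 2
After iteration 2: pos = 1, x = 2, q = 3
After iteration 3: pos = 2, x = 3, q = 5
After iteration 4: pos = 3, x = 5, q = 8
After iteration 5: pos = 4, x = 8, q = 13
After iteration 6: pos = 5, x = 13, q = 21
After iteration 7: pos = 6, x = 21, q = 34
Loop ends.

Final answer: 21, 34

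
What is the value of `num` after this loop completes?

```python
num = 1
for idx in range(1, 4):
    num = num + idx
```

Let's trace through this code step by step.

Initialize: num = 1
Entering loop: for idx in range(1, 4):
After iteration 1: idx = 1, num = 2
After iteration 2: idx = 2, num = 4
After iteration 3: idx = 3, num = 7
Loop ends.

Final answer: 7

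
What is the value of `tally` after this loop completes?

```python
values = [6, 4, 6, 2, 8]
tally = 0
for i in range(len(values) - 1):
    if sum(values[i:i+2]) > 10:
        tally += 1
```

Let's trace through this code step by step.

Initialize: values = [6, 4, 6, 2, 8]
Initialize: tally = 0
Entering loop: for i in range(len(values) - 1):
After iteration 1: i = 0, tally = 0
After iteration 2: i = 1, tally = 0
After iteration 3: i = 2, tally = 0
After iteration 4: i = 3, tally = 0
Loop ends.

Final answer: 0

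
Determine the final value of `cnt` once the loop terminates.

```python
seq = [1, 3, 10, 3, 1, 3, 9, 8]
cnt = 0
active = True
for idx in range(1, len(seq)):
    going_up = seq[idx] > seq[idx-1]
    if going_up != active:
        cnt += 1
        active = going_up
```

Let's trace through this code step by step.

Initialize: seq = [1, 3, 10, 3, 1, 3, 9, 8]
Initialize: cnt = 0
Initialize: active = True
Entering loop: for idx in range(1, len(seq)):
After iteration 1: idx = 1, cnt = 0, active = True, going_up = True
After iteration 2: idx = 2, cnt = 0, active = True, going_up = True
After iteration 3: idx = 3, cnt = 1, active = False, going_up = False
After iteration 4: idx = 4, cnt = 1, active = False, going_up = False
After iteration 5: idx = 5, cnt = 2, active = True, going_up = True
After iteration 6: idx = 6, cnt = 2, active = True, going_up = True
After iteration 7: idx = 7, cnt = 3, active = False, going_up = False
Loop ends.

Final answer: 3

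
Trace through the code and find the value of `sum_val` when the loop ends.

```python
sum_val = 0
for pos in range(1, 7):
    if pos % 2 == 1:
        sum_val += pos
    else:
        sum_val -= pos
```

Let's trace through this code step by step.

Initialize: sum_val = 0
Entering loop: for pos in range(1, 7):
After iteration 1: pos = 1, sum_val = 1
After iteration 2: pos = 2, sum_val = -1
After iteration 3: pos = 3, sum_val = 2
After iteration 4: pos = 4, sum_val = -2
After iteration 5: pos = 5, sum_val = 3
After iteration 6: pos = 6, sum_val = -3
Loop ends.

Final answer: -3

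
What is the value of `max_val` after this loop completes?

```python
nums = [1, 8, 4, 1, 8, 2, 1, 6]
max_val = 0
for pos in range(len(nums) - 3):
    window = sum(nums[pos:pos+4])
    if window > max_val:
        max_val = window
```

Let's trace through this code step by step.

Initialize: nums = [1, 8, 4, 1, 8, 2, 1, 6]
Initialize: max_val = 0
Entering loop: for pos in range(len(nums) - 3):
After iteration 1: pos = 0, max_val = 14, window = 14
After iteration 2: pos = 1, max_val = 21, window = 21
After iteration 3: pos = 2, max_val = 21, window = 15
After iteration 4: pos = 3, max_val = 21, window = 12
After iteration 5: pos = 4, max_val = 21, window = 17
Loop ends.

Final answer: 21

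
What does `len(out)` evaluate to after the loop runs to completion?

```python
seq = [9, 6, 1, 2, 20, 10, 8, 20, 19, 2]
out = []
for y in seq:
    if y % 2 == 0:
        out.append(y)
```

Let's trace through this code step by step.

Initialize: seq = [9, 6, 1, 2, 20, 10, 8, 20, 19, 2]
Initialize: out = []
Entering loop: for y in seq:
After iteration 1: y = 9, out = []
After iteration 2: y = 6, out = [6]
After iteration 3: y = 1, out = [6]
After iteration 4: y = 2, out = [6, 2]
After iteration 5: y = 20, out = [6, 2, 20]
After iteration 6: y = 10, out = [6, 2, 20, 10]
After iteration 7: y = 8, out = [6, 2, 20, 10, 8]
After iteration 8: y = 20, out = [6, 2, 20, 10, 8, 20]
After iteration 9: y = 19, out = [6, 2, 20, 10, 8, 20]
After iteration 10: y = 2, out = [6, 2, 20, 10, 8, 20, 2]
Loop ends.
len(out) = 7

Final answer: 7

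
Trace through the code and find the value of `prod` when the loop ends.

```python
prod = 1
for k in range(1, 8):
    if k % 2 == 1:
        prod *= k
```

Let's trace through this code step by step.

Initialize: prod = 1
Entering loop: for k in range(1, 8):
After iteration 1: k = 1, prod = 1
After iteration 2: k = 2, prod = 1
After iteration 3: k = 3, prod = 3
After iteration 4: k = 4, prod = 3
After iteration 5: k = 5, prod = 15
After iteration 6: k = 6, prod = 15
After iteration 7: k = 7, prod = 105
Loop ends.

Final answer: 105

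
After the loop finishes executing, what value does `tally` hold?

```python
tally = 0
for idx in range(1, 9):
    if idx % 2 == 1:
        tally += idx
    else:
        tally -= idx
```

Let's trace through this code step by step.

Initialize: tally = 0
Entering loop: for idx in range(1, 9):
After iteration 1: idx = 1, tally = 1
After iteration 2: idx = 2, tally = -1
After iteration 3: idx = 3, tally = 2
After iteration 4: idx = 4, tally = -2
After iteration 5: idx = 5, tally = 3
After iteration 6: idx = 6, tally = -3
After iteration 7: idx = 7, tally = 4
After iteration 8: idx = 8, tally = -4
Loop ends.

Final answer: -4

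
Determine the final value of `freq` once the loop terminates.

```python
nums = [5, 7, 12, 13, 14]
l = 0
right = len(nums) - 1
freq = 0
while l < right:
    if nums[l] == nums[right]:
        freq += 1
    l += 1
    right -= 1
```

Let's trace through this code step by step.

Initialize: nums = [5, 7, 12, 13, 14]
Initialize: l = 0
Initialize: right = 4
Initialize: freq = 0
Entering loop: while l < right:
After iteration 1: l = 1, right = 3, freq = 0
After iteration 2: l = 2, right = 2, freq = 0
Loop ends.

Final answer: 0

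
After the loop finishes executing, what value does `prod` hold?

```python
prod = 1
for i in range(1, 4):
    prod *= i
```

Let's trace through this code step by step.

Initialize: prod = 1
Entering loop: for i in range(1, 4):
After iteration 1: i = 1, prod = 1
After iteration 2: i = 2, prod = 2
After iteration 3: i = 3, prod = 6
Loop ends.

Final answer: 6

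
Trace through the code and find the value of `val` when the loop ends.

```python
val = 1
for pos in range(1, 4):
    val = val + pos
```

Let's trace through this code step by step.

Initialize: val = 1
Entering loop: for pos in range(1, 4):
After iteration 1: pos = 1, val = 2
After iteration 2: pos = 2, val = 4
After iteration 3: pos = 3, val = 7
Loop ends.

Final answer: 7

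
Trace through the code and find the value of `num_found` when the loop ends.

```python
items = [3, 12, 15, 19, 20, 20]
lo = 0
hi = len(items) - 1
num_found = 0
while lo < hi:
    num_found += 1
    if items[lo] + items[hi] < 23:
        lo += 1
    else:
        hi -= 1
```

Let's trace through this code step by step.

Initialize: items = [3, 12, 15, 19, 20, 20]
Initialize: lo = 0
Initialize: hi = 5
Initialize: num_found = 0
Entering loop: while lo < hi:
After iteration 1: lo = 0, hi = 4, num_found = 1
After iteration 2: lo = 0, hi = 3, num_found = 2
After iteration 3: lo = 1, hi = 3, num_found = 3
After iteration 4: lo = 1, hi = 2, num_found = 4
After iteration 5: lo = 1, hi = 1, num_found = 5
Loop ends.

Final answer: 5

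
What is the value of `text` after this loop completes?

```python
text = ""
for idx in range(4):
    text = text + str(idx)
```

Let's trace through this code step by step.

Initialize: text = ''
Entering loop: for idx in range(4):
After iteration 1: idx = 0, text = '0'
After iteration 2: idx = 1, text = '01'
After iteration 3: idx = 2, text = '012'
After iteration 4: idx = 3, text = '0123'
Loop ends.

Final answer: '0123'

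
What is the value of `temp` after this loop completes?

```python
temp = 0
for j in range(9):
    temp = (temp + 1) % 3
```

Let's trace through this code step by step.

Initialize: temp = 0
Entering loop: for j in range(9):
After iteration 1: j = 0, temp = 1
After iteration 2: j = 1, temp = 2
After iteration 3: j = 2, temp = 0
After iteration 4: j = 3, temp = 1
After iteration 5: j = 4, temp = 2
After iteration 6: j = 5, temp = 0
After iteration 7: j = 6, temp = 1
After iteration 8: j = 7, temp = 2
After iteration 9: j = 8, temp = 0
Loop ends.

Final answer: 0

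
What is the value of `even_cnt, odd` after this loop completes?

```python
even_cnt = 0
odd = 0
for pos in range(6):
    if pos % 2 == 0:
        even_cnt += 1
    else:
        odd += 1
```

Let's trace through this code step by step.

Initialize: even_cnt = 0
Initialize: odd = 0
Entering loop: for pos in range(6):
After iteration 1: pos = 0, even_cnt = 1, odd = 0
After iteration 2: pos = 1, even_cnt = 1, odd = 1
After iteration 3: pos = 2, even_cnt = 2, odd = 1
After iteration 4: pos = 3, even_cnt = 2, odd = 2
After iteration 5: pos = 4, even_cnt = 3, odd = 2
After iteration 6: pos = 5, even_cnt = 3, odd = 3
Loop ends.

Final answer: 3, 3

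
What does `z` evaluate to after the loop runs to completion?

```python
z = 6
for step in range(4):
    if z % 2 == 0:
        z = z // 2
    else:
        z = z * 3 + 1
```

Let's trace through this code step by step.

Initialize: z = 6
Entering loop: for step in range(4):
After iteration 1: step = 0, z = 3
After iteration 2: step = 1, z = 10
After iteration 3: step = 2, z = 5
After iteration 4: step = 3, z = 16
Loop ends.

Final answer: 16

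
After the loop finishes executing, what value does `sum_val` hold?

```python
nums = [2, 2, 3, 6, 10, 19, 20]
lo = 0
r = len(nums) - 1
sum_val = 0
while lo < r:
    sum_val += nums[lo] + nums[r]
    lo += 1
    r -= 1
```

Let's trace through this code step by step.

Initialize: nums = [2, 2, 3, 6, 10, 19, 20]
Initialize: lo = 0
Initialize: r = 6
Initialize: sum_val = 0
Entering loop: while lo < r:
After iteration 1: lo = 1, r = 5, sum_val = 22
After iteration 2: lo = 2, r = 4, sum_val = 43
After iteration 3: lo = 3, r = 3, sum_val = 56
Loop ends.

Final answer: 56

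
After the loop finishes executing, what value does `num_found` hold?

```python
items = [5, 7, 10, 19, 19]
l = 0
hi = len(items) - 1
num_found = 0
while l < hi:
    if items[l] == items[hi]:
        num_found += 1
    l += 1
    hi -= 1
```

Let's trace through this code step by step.

Initialize: items = [5, 7, 10, 19, 19]
Initialize: l = 0
Initialize: hi = 4
Initialize: num_found = 0
Entering loop: while l < hi:
After iteration 1: l = 1, hi = 3, num_found = 0
After iteration 2: l = 2, hi = 2, num_found = 0
Loop ends.

Final answer: 0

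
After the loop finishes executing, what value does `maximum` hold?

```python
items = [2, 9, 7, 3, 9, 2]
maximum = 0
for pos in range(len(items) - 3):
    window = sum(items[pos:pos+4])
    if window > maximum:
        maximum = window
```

Let's trace through this code step by step.

Initialize: items = [2, 9, 7, 3, 9, 2]
Initialize: maximum = 0
Entering loop: for pos in range(len(items) - 3):
After iteration 1: pos = 0, maximum = 21, window = 21
After iteration 2: pos = 1, maximum = 28, window = 28
After iteration 3: pos = 2, maximum = 28, window = 21
Loop ends.

Final answer: 28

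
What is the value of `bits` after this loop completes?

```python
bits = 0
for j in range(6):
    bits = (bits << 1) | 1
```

Let's trace through this code step by step.

Initialize: bits = 0
Entering loop: for j in range(6):
After iteration 1: j = 0, bits = 1
After iteration 2: j = 1, bits = 3
After iteration 3: j = 2, bits = 7
After iteration 4: j = 3, bits = 15
After iteration 5: j = 4, bits = 31
After iteration 6: j = 5, bits = 63
Loop ends.

Final answer: 63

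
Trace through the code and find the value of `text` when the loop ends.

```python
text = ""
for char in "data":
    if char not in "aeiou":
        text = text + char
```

Let's trace through this code step by step.

Initialize: text = ''
Entering loop: for char in "data":
After iteration 1: char = 'd', text = 'd'
After iteration 2: char = 'a', text = 'd'
After iteration 3: char = 't', text = 'dt'
After iteration 4: char = 'a', text = 'dt'
Loop ends.

Final answer: 'dt'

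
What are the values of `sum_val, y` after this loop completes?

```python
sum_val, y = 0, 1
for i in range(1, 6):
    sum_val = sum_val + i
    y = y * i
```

Let's trace through this code step by step.

Initialize: sum_val = 0
Initialize: y = 1
Entering loop: for i in range(1, 6):
After iteration 1: i = 1, sum_val = 1, y = 1
After iteration 2: i = 2, sum_val = 3, y = 2
After iteration 3: i = 3, sum_val = 6, y = 6
After iteration 4: i = 4, sum_val = 10, y = 24
After iteration 5: i = 5, sum_val = 15, y = 120
Loop ends.

Final answer: 15, 120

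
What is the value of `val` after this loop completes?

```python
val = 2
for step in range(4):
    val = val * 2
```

Let's trace through this code step by step.

Initialize: val = 2
Entering loop: for step in range(4):
After iteration 1: step = 0, val = 4
After iteration 2: step = 1, val = 8
After iteration 3: step = 2, val = 16
After iteration 4: step = 3, val = 32
Loop ends.

Final answer: 32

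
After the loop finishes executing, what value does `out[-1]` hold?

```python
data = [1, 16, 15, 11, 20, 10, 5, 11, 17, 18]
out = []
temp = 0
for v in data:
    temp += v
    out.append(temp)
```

Let's trace through this code step by step.

Initialize: data = [1, 16, 15, 11, 20, 10, 5, 11, 17, 18]
Initialize: out = []
Initialize: temp = 0
Entering loop: for v in data:
After iteration 1: v = 1, out = [1], temp = 1
After iteration 2: v = 16, out = [1, 17], temp = 17
After iteration 3: v = 15, out = [1, 17, 32], temp = 32
After iteration 4: v = 11, out = [1, 17, 32, 43], temp = 43
After iteration 5: v = 20, out = [1, 17, 32, 43, 63], temp = 63
After iteration 6: v = 10, out = [1, 17, 32, 43, 63, 73], temp = 73
After iteration 7: v = 5, out = [1, 17, 32, 43, 63, 73, 78], temp = 78
After iteration 8: v = 11, out = [1, 17, 32, 43, 63, 73, 78, 89], temp = 89
After iteration 9: v = 17, out = [1, 17, 32, 43, 63, 73, 78, 89, 106], temp = 106
After iteration 10: v = 18, out = [1, 17, 32, 43, 63, 73, 78, 89, 106, 124], temp = 124
Loop ends.
out[-1] = 124

Final answer: 124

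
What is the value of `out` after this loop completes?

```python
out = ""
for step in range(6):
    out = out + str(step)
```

Let's trace through this code step by step.

Initialize: out = ''
Entering loop: for step in range(6):
After iteration 1: step = 0, out = '0'
After iteration 2: step = 1, out = '01'
After iteration 3: step = 2, out = '012'
After iteration 4: step = 3, out = '0123'
After iteration 5: step = 4, out = '01234'
After iteration 6: step = 5, out = '012345'
Loop ends.

Final answer: '012345'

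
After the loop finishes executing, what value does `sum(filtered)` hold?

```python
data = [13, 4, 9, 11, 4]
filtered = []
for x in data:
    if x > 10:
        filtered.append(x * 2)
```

Let's trace through this code step by step.

Initialize: data = [13, 4, 9, 11, 4]
Initialize: filtered = []
Entering loop: for x in data:
After iteration 1: x = 13, filtered = [26]
After iteration 2: x = 4, filtered = [26]
After iteration 3: x = 9, filtered = [26]
After iteration 4: x = 11, filtered = [26, 22]
After iteration 5: x = 4, filtered = [26, 22]
Loop ends.
sum(filtered) = 48

Final answer: 48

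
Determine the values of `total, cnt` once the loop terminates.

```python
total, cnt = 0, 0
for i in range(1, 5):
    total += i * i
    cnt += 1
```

Let's trace through this code step by step.

Initialize: total = 0
Initialize: cnt = 0
Entering loop: for i in range(1, 5):
After iteration 1: i = 1, total = 1, cnt = 1
After iteration 2: i = 2, total = 5, cnt = 2
After iteration 3: i = 3, total = 14, cnt = 3
After iteration 4: i = 4, total = 30, cnt = 4
Loop ends.

Final answer: 30, 4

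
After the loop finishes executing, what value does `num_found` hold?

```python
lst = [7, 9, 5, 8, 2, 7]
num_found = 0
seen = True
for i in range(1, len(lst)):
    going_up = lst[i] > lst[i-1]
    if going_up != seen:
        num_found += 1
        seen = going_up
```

Let's trace through this code step by step.

Initialize: lst = [7, 9, 5, 8, 2, 7]
Initialize: num_found = 0
Initialize: seen = True
Entering loop: for i in range(1, len(lst)):
After iteration 1: i = 1, num_found = 0, seen = True, going_up = True
After iteration 2: i = 2, num_found = 1, seen = False, going_up = False
After iteration 3: i = 3, num_found = 2, seen = True, going_up = True
After iteration 4: i = 4, num_found = 3, seen = False, going_up = False
After iteration 5: i = 5, num_found = 4, seen = True, going_up = True
Loop ends.

Final answer: 4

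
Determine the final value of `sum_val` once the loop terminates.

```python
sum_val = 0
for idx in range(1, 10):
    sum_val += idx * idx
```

Let's trace through this code step by step.

Initialize: sum_val = 0
Entering loop: for idx in range(1, 10):
After iteration 1: idx = 1, sum_val = 1
After iteration 2: idx = 2, sum_val = 5
After iteration 3: idx = 3, sum_val = 14
After iteration 4: idx = 4, sum_val = 30
After iteration 5: idx = 5, sum_val = 55
After iteration 6: idx = 6, sum_val = 91
After iteration 7: idx = 7, sum_val = 140
After iteration 8: idx = 8, sum_val = 204
After iteration 9: idx = 9, sum_val = 285
Loop ends.

Final answer: 285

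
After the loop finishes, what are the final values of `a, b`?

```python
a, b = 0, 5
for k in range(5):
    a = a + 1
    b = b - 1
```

Let's trace through this code step by step.

Initialize: a = 0
Initialize: b = 5
Entering loop: for k in range(5):
After iteration 1: k = 0, a = 1, b = 4
After iteration 2: k = 1, a = 2, b = 3
After iteration 3: k = 2, a = 3, b = 2
After iteration 4: k = 3, a = 4, b = 1
After iteration 5: k = 4, a = 5, b = 0
Loop ends.

Final answer: 5, 0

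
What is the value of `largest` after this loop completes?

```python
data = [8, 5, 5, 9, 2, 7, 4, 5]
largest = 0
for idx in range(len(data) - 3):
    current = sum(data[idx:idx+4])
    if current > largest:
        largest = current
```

Let's trace through this code step by step.

Initialize: data = [8, 5, 5, 9, 2, 7, 4, 5]
Initialize: largest = 0
Entering loop: for idx in range(len(data) - 3):
After iteration 1: idx = 0, largest = 27, current = 27
After iteration 2: idx = 1, largest = 27, current = 21
After iteration 3: idx = 2, largest = 27, current = 23
After iteration 4: idx = 3, largest = 27, current = 22
After iteration 5: idx = 4, largest = 27, current = 18
Loop ends.

Final answer: 27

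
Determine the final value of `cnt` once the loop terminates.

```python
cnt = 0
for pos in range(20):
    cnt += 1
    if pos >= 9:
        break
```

Let's trace through this code step by step.

Initialize: cnt = 0
Entering loop: for pos in range(20):
After iteration 1: pos = 0, cnt = 1
After iteration 2: pos = 1, cnt = 2
After iteration 3: pos = 2, cnt = 3
After iteration 4: pos = 3, cnt = 4
After iteration 5: pos = 4, cnt = 5
After iteration 6: pos = 5, cnt = 6
After iteration 7: pos = 6, cnt = 7
After iteration 8: pos = 7, cnt = 8
After iteration 9: pos = 8, cnt = 9
After iteration 10: pos = 9, cnt = 10
Loop ends.

Final answer: 10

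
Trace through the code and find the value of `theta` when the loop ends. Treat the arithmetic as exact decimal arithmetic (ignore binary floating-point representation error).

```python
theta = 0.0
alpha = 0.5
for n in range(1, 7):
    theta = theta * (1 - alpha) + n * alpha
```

Let's trace through this code step by step.

Initialize: theta = 0.0
Initialize: alpha = 0.5
Entering loop: for n in range(1, 7):
After iteration 1: n = 1, theta = 0.5
After iteration 2: n = 2, theta = 1.25
After iteration 3: n = 3, theta = 2.125
After iteration 4: n = 4, theta = 3.0625
After iteration 5: n = 5, theta = 4.03125
After iteration 6: n = 6, theta = 5.015625
Loop ends.

Final answer: 5.015625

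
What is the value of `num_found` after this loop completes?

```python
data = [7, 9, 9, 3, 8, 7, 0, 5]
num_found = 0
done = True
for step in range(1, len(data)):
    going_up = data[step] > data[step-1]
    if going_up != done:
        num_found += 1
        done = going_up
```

Let's trace through this code step by step.

Initialize: data = [7, 9, 9, 3, 8, 7, 0, 5]
Initialize: num_found = 0
Initialize: done = True
Entering loop: for step in range(1, len(data)):
After iteration 1: step = 1, num_found = 0, done = True, going_up = True
After iteration 2: step = 2, num_found = 1, done = False, going_up = False
After iteration 3: step = 3, num_found = 1, done = False, going_up = False
After iteration 4: step = 4, num_found = 2, done = True, going_up = True
After iteration 5: step = 5, num_found = 3, done = False, going_up = False
After iteration 6: step = 6, num_found = 3, done = False, going_up = False
After iteration 7: step = 7, num_found = 4, done = True, going_up = True
Loop ends.

Final answer: 4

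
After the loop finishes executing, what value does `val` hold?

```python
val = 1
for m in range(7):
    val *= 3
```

Let's trace through this code step by step.

Initialize: val = 1
Entering loop: for m in range(7):
After iteration 1: m = 0, val = 3
After iteration 2: m = 1, val = 9
After iteration 3: m = 2, val = 27
After iteration 4: m = 3, val = 81
After iteration 5: m = 4, val = 243
After iteration 6: m = 5, val = 729
After iteration 7: m = 6, val = 2187
Loop ends.

Final answer: 2187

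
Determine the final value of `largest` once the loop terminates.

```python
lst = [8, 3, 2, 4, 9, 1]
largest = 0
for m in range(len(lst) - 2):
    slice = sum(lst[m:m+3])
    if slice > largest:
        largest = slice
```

Let's trace through this code step by step.

Initialize: lst = [8, 3, 2, 4, 9, 1]
Initialize: largest = 0
Entering loop: for m in range(len(lst) - 2):
After iteration 1: m = 0, largest = 13, slice = 13
After iteration 2: m = 1, largest = 13, slice = 9
After iteration 3: m = 2, largest = 15, slice = 15
After iteration 4: m = 3, largest = 15, slice = 14
Loop ends.

Final answer: 15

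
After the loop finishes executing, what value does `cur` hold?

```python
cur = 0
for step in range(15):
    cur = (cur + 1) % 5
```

Let's trace through this code step by step.

Initialize: cur = 0
Entering loop: for step in range(15):
After iteration 1: step = 0, cur = 1
After iteration 2: step = 1, cur = 2
After iteration 3: step = 2, cur = 3
After iteration 4: step = 3, cur = 4
After iteration 5: step = 4, cur = 0
After iteration 6: step = 5, cur = 1
After iteration 7: step = 6, cur = 2
After iteration 8: step = 7, cur = 3
After iteration 9: step = 8, cur = 4
After iteration 10: step = 9, cur = 0
After iteration 11: step = 10, cur = 1
After iteration 12: step = 11, cur = 2
After iteration 13: step = 12, cur = 3
After iteration 14: step = 13, cur = 4
After iteration 15: step = 14, cur = 0
Loop ends.

Final answer: 0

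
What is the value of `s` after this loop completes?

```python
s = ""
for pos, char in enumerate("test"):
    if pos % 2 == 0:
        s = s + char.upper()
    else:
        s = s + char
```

Let's trace through this code step by step.

Initialize: s = ''
Entering loop: for pos, char in enumerate("test"):
After iteration 1: pos = 0, char = 't', s = 'T'
After iteration 2: pos = 1, char = 'e', s = 'Te'
After iteration 3: pos = 2, char = 's', s = 'TeS'
After iteration 4: pos = 3, char = 't', s = 'TeSt'
Loop ends.

Final answer: 'TeSt'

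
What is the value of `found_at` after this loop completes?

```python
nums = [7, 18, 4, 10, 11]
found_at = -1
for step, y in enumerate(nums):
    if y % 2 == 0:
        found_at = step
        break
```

Let's trace through this code step by step.

Initialize: nums = [7, 18, 4, 10, 11]
Initialize: found_at = -1
Entering loop: for step, y in enumerate(nums):
After iteration 1: step = 0, y = 7, found_at = -1
After iteration 2: step = 1, y = 18, found_at = 1
Loop ends.

Final answer: 1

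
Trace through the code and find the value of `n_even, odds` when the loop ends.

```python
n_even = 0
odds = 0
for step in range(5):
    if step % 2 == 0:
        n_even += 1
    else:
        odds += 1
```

Let's trace through this code step by step.

Initialize: n_even = 0
Initialize: odds = 0
Entering loop: for step in range(5):
After iteration 1: step = 0, n_even = 1, odds = 0
After iteration 2: step = 1, n_even = 1, odds = 1
After iteration 3: step = 2, n_even = 2, odds = 1
After iteration 4: step = 3, n_even = 2, odds = 2
After iteration 5: step = 4, n_even = 3, odds = 2
Loop ends.

Final answer: 3, 2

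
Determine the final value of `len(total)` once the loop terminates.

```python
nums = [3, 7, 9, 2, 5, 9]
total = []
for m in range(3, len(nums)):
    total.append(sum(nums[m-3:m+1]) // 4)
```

Let's trace through this code step by step.

Initialize: nums = [3, 7, 9, 2, 5, 9]
Initialize: total = []
Entering loop: for m in range(3, len(nums)):
After iteration 1: m = 3, total = [5]
After iteration 2: m = 4, total = [5, 5]
After iteration 3: m = 5, total = [5, 5, 6]
Loop ends.
len(total) = 3

Final answer: 3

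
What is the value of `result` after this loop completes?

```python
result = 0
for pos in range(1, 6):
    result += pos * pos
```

Let's trace through this code step by step.

Initialize: result = 0
Entering loop: for pos in range(1, 6):
After iteration 1: pos = 1, result = 1
After iteration 2: pos = 2, result = 5
After iteration 3: pos = 3, result = 14
After iteration 4: pos = 4, result = 30
After iteration 5: pos = 5, result = 55
Loop ends.

Final answer: 55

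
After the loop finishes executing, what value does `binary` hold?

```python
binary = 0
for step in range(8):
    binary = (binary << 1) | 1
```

Let's trace through this code step by step.

Initialize: binary = 0
Entering loop: for step in range(8):
After iteration 1: step = 0, binary = 1
After iteration 2: step = 1, binary = 3
After iteration 3: step = 2, binary = 7
After iteration 4: step = 3, binary = 15
After iteration 5: step = 4, binary = 31
After iteration 6: step = 5, binary = 63
After iteration 7: step = 6, binary = 127
After iteration 8: step = 7, binary = 255
Loop ends.

Final answer: 255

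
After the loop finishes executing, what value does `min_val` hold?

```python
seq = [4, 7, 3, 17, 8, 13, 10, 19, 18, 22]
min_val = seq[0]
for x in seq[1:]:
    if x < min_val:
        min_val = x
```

Let's trace through this code step by step.

Initialize: seq = [4, 7, 3, 17, 8, 13, 10, 19, 18, 22]
Initialize: min_val = 4
Entering loop: for x in seq[1:]:
After iteration 1: x = 7, min_val = 4
After iteration 2: x = 3, min_val = 3
After iteration 3: x = 17, min_val = 3
After iteration 4: x = 8, min_val = 3
After iteration 5: x = 13, min_val = 3
After iteration 6: x = 10, min_val = 3
After iteration 7: x = 19, min_val = 3
After iteration 8: x = 18, min_val = 3
After iteration 9: x = 22, min_val = 3
Loop ends.

Final answer: 3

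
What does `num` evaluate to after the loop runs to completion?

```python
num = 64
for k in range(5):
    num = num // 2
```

Let's trace through this code step by step.

Initialize: num = 64
Entering loop: for k in range(5):
After iteration 1: k = 0, num = 32
After iteration 2: k = 1, num = 16
After iteration 3: k = 2, num = 8
After iteration 4: k = 3, num = 4
After iteration 5: k = 4, num = 2
Loop ends.

Final answer: 2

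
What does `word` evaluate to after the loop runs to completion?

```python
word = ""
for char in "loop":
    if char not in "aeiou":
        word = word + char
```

Let's trace through this code step by step.

Initialize: word = ''
Entering loop: for char in "loop":
After iteration 1: char = 'l', word = 'l'
After iteration 2: char = 'o', word = 'l'
After iteration 3: char = 'o', word = 'l'
After iteration 4: char = 'p', word = 'lp'
Loop ends.

Final answer: 'lp'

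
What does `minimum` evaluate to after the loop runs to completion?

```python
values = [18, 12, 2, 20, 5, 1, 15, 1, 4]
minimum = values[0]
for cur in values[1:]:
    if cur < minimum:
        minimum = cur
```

Let's trace through this code step by step.

Initialize: values = [18, 12, 2, 20, 5, 1, 15, 1, 4]
Initialize: minimum = 18
Entering loop: for cur in values[1:]:
After iteration 1: cur = 12, minimum = 12
After iteration 2: cur = 2, minimum = 2
After iteration 3: cur = 20, minimum = 2
After iteration 4: cur = 5, minimum = 2
After iteration 5: cur = 1, minimum = 1
After iteration 6: cur = 15, minimum = 1
After iteration 7: cur = 1, minimum = 1
After iteration 8: cur = 4, minimum = 1
Loop ends.

Final answer: 1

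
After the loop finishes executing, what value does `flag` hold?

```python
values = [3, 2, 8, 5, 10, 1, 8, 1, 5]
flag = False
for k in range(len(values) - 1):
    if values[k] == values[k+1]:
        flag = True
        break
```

Let's trace through this code step by step.

Initialize: values = [3, 2, 8, 5, 10, 1, 8, 1, 5]
Initialize: flag = False
Entering loop: for k in range(len(values) - 1):
After iteration 1: k = 0, flag = False
After iteration 2: k = 1, flag = False
After iteration 3: k = 2, flag = False
After iteration 4: k = 3, flag = False
After iteration 5: k = 4, flag = False
After iteration 6: k = 5, flag = False
After iteration 7: k = 6, flag = False
After iteration 8: k = 7, flag = False
Loop ends.

Final answer: False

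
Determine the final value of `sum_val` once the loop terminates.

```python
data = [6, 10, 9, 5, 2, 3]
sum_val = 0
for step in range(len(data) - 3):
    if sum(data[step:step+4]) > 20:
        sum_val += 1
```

Let's trace through this code step by step.

Initialize: data = [6, 10, 9, 5, 2, 3]
Initialize: sum_val = 0
Entering loop: for step in range(len(data) - 3):
After iteration 1: step = 0, sum_val = 1
After iteration 2: step = 1, sum_val = 2
After iteration 3: step = 2, sum_val = 2
Loop ends.

Final answer: 2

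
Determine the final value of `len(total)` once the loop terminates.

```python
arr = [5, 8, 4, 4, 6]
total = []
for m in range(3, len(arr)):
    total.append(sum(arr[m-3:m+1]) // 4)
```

Let's trace through this code step by step.

Initialize: arr = [5, 8, 4, 4, 6]
Initialize: total = []
Entering loop: for m in range(3, len(arr)):
After iteration 1: m = 3, total = [5]
After iteration 2: m = 4, total = [5, 5]
Loop ends.
len(total) = 2

Final answer: 2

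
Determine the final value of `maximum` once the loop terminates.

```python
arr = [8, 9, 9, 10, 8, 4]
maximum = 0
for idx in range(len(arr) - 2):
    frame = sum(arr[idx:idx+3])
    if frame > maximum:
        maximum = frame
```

Let's trace through this code step by step.

Initialize: arr = [8, 9, 9, 10, 8, 4]
Initialize: maximum = 0
Entering loop: for idx in range(len(arr) - 2):
After iteration 1: idx = 0, maximum = 26, frame = 26
After iteration 2: idx = 1, maximum = 28, frame = 28
After iteration 3: idx = 2, maximum = 28, frame = 27
After iteration 4: idx = 3, maximum = 28, frame = 22
Loop ends.

Final answer: 28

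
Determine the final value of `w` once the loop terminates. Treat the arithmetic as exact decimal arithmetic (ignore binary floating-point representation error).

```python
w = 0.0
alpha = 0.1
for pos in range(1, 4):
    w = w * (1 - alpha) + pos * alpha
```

Let's trace through this code step by step.

Initialize: w = 0.0
Initialize: alpha = 0.1
Entering loop: for pos in range(1, 4):
After iteration 1: pos = 1, w = 0.1
After iteration 2: pos = 2, w = 0.29
After iteration 3: pos = 3, w = 0.561
Loop ends.

Final answer: 0.561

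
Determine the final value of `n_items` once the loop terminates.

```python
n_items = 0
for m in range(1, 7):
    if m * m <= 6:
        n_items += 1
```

Let's trace through this code step by step.

Initialize: n_items = 0
Entering loop: for m in range(1, 7):
After iteration 1: m = 1, n_items = 1
After iteration 2: m = 2, n_items = 2
After iteration 3: m = 3, n_items = 2
After iteration 4: m = 4, n_items = 2
After iteration 5: m = 5, n_items = 2
After iteration 6: m = 6, n_items = 2
Loop ends.

Final answer: 2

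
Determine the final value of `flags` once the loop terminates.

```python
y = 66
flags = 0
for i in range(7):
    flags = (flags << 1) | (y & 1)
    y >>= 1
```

Let's trace through this code step by step.

Initialize: y = 66
Initialize: flags = 0
Entering loop: for i in range(7):
After iteration 1: i = 0, y = 33, flags = 0
After iteration 2: i = 1, y = 16, flags = 1
After iteration 3: i = 2, y = 8, flags = 2
After iteration 4: i = 3, y = 4, flags = 4
After iteration 5: i = 4, y = 2, flags = 8
After iteration 6: i = 5, y = 1, flags = 16
After iteration 7: i = 6, y = 0, flags = 33
Loop ends.

Final answer: 33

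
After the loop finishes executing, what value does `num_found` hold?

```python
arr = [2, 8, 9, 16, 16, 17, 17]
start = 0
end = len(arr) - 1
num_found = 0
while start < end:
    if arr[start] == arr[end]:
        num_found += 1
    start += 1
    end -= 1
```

Let's trace through this code step by step.

Initialize: arr = [2, 8, 9, 16, 16, 17, 17]
Initialize: start = 0
Initialize: end = 6
Initialize: num_found = 0
Entering loop: while start < end:
After iteration 1: start = 1, end = 5, num_found = 0
After iteration 2: start = 2, end = 4, num_found = 0
After iteration 3: start = 3, end = 3, num_found = 0
Loop ends.

Final answer: 0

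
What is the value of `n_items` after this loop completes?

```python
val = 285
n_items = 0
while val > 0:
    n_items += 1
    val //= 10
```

Let's trace through this code step by step.

Initialize: val = 285
Initialize: n_items = 0
Entering loop: while val > 0:
After iteration 1: val = 28, n_items = 1
After iteration 2: val = 2, n_items = 2
After iteration 3: val = 0, n_items = 3
Loop ends.

Final answer: 3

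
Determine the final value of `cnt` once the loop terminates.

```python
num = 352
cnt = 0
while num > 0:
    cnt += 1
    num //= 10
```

Let's trace through this code step by step.

Initialize: num = 352
Initialize: cnt = 0
Entering loop: while num > 0:
After iteration 1: num = 35, cnt = 1
After iteration 2: num = 3, cnt = 2
After iteration 3: num = 0, cnt = 3
Loop ends.

Final answer: 3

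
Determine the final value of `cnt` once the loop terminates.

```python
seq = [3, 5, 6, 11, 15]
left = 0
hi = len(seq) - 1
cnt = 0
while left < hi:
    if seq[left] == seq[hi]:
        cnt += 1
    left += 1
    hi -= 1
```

Let's trace through this code step by step.

Initialize: seq = [3, 5, 6, 11, 15]
Initialize: left = 0
Initialize: hi = 4
Initialize: cnt = 0
Entering loop: while left < hi:
After iteration 1: left = 1, hi = 3, cnt = 0
After iteration 2: left = 2, hi = 2, cnt = 0
Loop ends.

Final answer: 0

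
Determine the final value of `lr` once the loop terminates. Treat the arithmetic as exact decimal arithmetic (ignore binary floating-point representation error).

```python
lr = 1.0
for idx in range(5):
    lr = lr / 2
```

Let's trace through this code step by step.

Initialize: lr = 1.0
Entering loop: for idx in range(5):
After iteration 1: idx = 0, lr = 0.5
After iteration 2: idx = 1, lr = 0.25
After iteration 3: idx = 2, lr = 0.125
After iteration 4: idx = 3, lr = 0.0625
After iteration 5: idx = 4, lr = 0.03125
Loop ends.

Final answer: 0.03125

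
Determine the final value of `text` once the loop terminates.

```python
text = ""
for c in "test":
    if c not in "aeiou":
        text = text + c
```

Let's trace through this code step by step.

Initialize: text = ''
Entering loop: for c in "test":
After iteration 1: c = 't', text = 't'
After iteration 2: c = 'e', text = 't'
After iteration 3: c = 's', text = 'ts'
After iteration 4: c = 't', text = 'tst'
Loop ends.

Final answer: 'tst'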